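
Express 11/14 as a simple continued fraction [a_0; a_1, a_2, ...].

[0; 1, 3, 1, 2]

Run the Euclidean algorithm on 11 and 14; the successive quotients are the partial quotients a_0, a_1, ... (each step inverts the fractional part left over by the previous one):
  11 = 0*14 + 11, so a_0 = 0.
  14 = 1*11 + 3, so a_1 = 1.
  11 = 3*3 + 2, so a_2 = 3.
  3 = 1*2 + 1, so a_3 = 1.
  2 = 2*1 + 0, so a_4 = 2.
The remainder reaches 0 after 5 divisions, so the expansion has 5 partial quotients, read off in order.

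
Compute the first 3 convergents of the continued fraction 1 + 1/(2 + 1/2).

1/1, 3/2, 7/5

Using the convergent recurrence p_i = a_i*p_{i-1} + p_{i-2}, q_i = a_i*q_{i-1} + q_{i-2} with p_{-2}=0, p_{-1}=1, q_{-2}=1, q_{-1}=0:
  i=0: a_0=1, p_0 = 1*1 + 0 = 1, q_0 = 1*0 + 1 = 1.
  i=1: a_1=2, p_1 = 2*1 + 1 = 3, q_1 = 2*1 + 0 = 2.
  i=2: a_2=2, p_2 = 2*3 + 1 = 7, q_2 = 2*2 + 1 = 5.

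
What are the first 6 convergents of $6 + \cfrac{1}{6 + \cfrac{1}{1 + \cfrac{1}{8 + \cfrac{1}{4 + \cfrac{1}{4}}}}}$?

6/1, 37/6, 43/7, 381/62, 1567/255, 6649/1082

Using the convergent recurrence p_i = a_i*p_{i-1} + p_{i-2}, q_i = a_i*q_{i-1} + q_{i-2} with p_{-2}=0, p_{-1}=1, q_{-2}=1, q_{-1}=0:
  i=0: a_0=6, p_0 = 6*1 + 0 = 6, q_0 = 6*0 + 1 = 1.
  i=1: a_1=6, p_1 = 6*6 + 1 = 37, q_1 = 6*1 + 0 = 6.
  i=2: a_2=1, p_2 = 1*37 + 6 = 43, q_2 = 1*6 + 1 = 7.
  i=3: a_3=8, p_3 = 8*43 + 37 = 381, q_3 = 8*7 + 6 = 62.
  i=4: a_4=4, p_4 = 4*381 + 43 = 1567, q_4 = 4*62 + 7 = 255.
  i=5: a_5=4, p_5 = 4*1567 + 381 = 6649, q_5 = 4*255 + 62 = 1082.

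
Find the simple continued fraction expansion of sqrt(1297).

Write x_i = (sqrt(1297) + m_i)/d_i with (m_0, d_0) = (0, 1). a_0 = floor(sqrt(1297)) = 36, since 36^2 = 1296 <= 1297 < 1369 = 37^2.
Iterate m_{i+1} = d_i*a_i - m_i, d_{i+1} = (1297 - m_{i+1}^2)/d_i, a_{i+1} = floor((a_0 + m_{i+1})/d_{i+1}):
  m_1 = 1*36 - 0 = 36, d_1 = (1297 - 36^2)/1 = 1/1 = 1, a_1 = floor((36 + 36)/1) = 72.
  m_2 = 1*72 - 36 = 36, d_2 = (1297 - 36^2)/1 = 1/1 = 1: (m_2, d_2) = (m_1, d_1) = (36, 1), so from here the quotient a_1 repeats; the period length is 1.
Hence the expansion of sqrt(1297) is a_0 = 36 followed by the repeating block 72 (period 1).

[36; (72)]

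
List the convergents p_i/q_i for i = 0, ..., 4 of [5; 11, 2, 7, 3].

5/1, 56/11, 117/23, 875/172, 2742/539

Using the convergent recurrence p_i = a_i*p_{i-1} + p_{i-2}, q_i = a_i*q_{i-1} + q_{i-2} with p_{-2}=0, p_{-1}=1, q_{-2}=1, q_{-1}=0:
  i=0: a_0=5, p_0 = 5*1 + 0 = 5, q_0 = 5*0 + 1 = 1.
  i=1: a_1=11, p_1 = 11*5 + 1 = 56, q_1 = 11*1 + 0 = 11.
  i=2: a_2=2, p_2 = 2*56 + 5 = 117, q_2 = 2*11 + 1 = 23.
  i=3: a_3=7, p_3 = 7*117 + 56 = 875, q_3 = 7*23 + 11 = 172.
  i=4: a_4=3, p_4 = 3*875 + 117 = 2742, q_4 = 3*172 + 23 = 539.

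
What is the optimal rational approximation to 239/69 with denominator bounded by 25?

45/13

Expand x = 239/69 as a continued fraction with the Euclidean algorithm:
  239 = 3*69 + 32, so a_0 = 3.
  69 = 2*32 + 5, so a_1 = 2.
  32 = 6*5 + 2, so a_2 = 6.
  5 = 2*2 + 1, so a_3 = 2.
  2 = 2*1 + 0, so a_4 = 2.
so x = [3; 2, 6, 2, 2].
Convergents (p_i = a_i*p_{i-1} + p_{i-2}, q_i = a_i*q_{i-1} + q_{i-2} with p_{-2}=0, p_{-1}=1, q_{-2}=1, q_{-1}=0), until the denominator exceeds 25:
  i=0: a_0=3, p_0 = 3*1 + 0 = 3, q_0 = 3*0 + 1 = 1.
  i=1: a_1=2, p_1 = 2*3 + 1 = 7, q_1 = 2*1 + 0 = 2.
  i=2: a_2=6, p_2 = 6*7 + 3 = 45, q_2 = 6*2 + 1 = 13.
  i=3: a_3=2, p_3 = 2*45 + 7 = 97, q_3 = 2*13 + 2 = 28.
q_3 = 28 > 25, so the last convergent with denominator <= 25 is p_2/q_2 = 45/13.
The closest fraction with denominator <= 25 is either p_2/q_2 or the intermediate fraction (k*p_2 + p_1)/(k*q_2 + q_1) with the largest k >= 1 whose denominator stays <= 25; these approach x as k grows, and every other convergent or intermediate fraction in range is farther away.
Largest k: floor((25 - q_1)/q_2) = floor((25 - 2)/13) = 1.
That gives (1*45 + 7)/(1*13 + 2) = 52/15.
Compare the errors: |x - 45/13| = |239*13 - 45*69|/(69*13) = 2/897, and |x - 52/15| = |239*15 - 52*69|/(69*15) = 3/1035.
Cross-multiplying, 2*1035 = 2070 < 2691 = 3*897, so 2/897 is smaller: the convergent 45/13 is closer to x than 52/15.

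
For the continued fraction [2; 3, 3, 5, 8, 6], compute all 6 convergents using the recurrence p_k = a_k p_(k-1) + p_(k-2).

2/1, 7/3, 23/10, 122/53, 999/434, 6116/2657

Using the convergent recurrence p_i = a_i*p_{i-1} + p_{i-2}, q_i = a_i*q_{i-1} + q_{i-2} with p_{-2}=0, p_{-1}=1, q_{-2}=1, q_{-1}=0:
  i=0: a_0=2, p_0 = 2*1 + 0 = 2, q_0 = 2*0 + 1 = 1.
  i=1: a_1=3, p_1 = 3*2 + 1 = 7, q_1 = 3*1 + 0 = 3.
  i=2: a_2=3, p_2 = 3*7 + 2 = 23, q_2 = 3*3 + 1 = 10.
  i=3: a_3=5, p_3 = 5*23 + 7 = 122, q_3 = 5*10 + 3 = 53.
  i=4: a_4=8, p_4 = 8*122 + 23 = 999, q_4 = 8*53 + 10 = 434.
  i=5: a_5=6, p_5 = 6*999 + 122 = 6116, q_5 = 6*434 + 53 = 2657.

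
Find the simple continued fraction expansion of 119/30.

Run the Euclidean algorithm on 119 and 30; the successive quotients are the partial quotients a_0, a_1, ... (each step inverts the fractional part left over by the previous one):
  119 = 3*30 + 29, so a_0 = 3.
  30 = 1*29 + 1, so a_1 = 1.
  29 = 29*1 + 0, so a_2 = 29.
The remainder reaches 0 after 3 divisions, so the expansion has 3 partial quotients, read off in order.

[3; 1, 29]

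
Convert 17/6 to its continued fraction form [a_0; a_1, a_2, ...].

[2; 1, 5]

Run the Euclidean algorithm on 17 and 6; the successive quotients are the partial quotients a_0, a_1, ... (each step inverts the fractional part left over by the previous one):
  17 = 2*6 + 5, so a_0 = 2.
  6 = 1*5 + 1, so a_1 = 1.
  5 = 5*1 + 0, so a_2 = 5.
The remainder reaches 0 after 3 divisions, so the expansion has 3 partial quotients, read off in order.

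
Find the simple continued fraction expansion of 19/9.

Run the Euclidean algorithm on 19 and 9; the successive quotients are the partial quotients a_0, a_1, ... (each step inverts the fractional part left over by the previous one):
  19 = 2*9 + 1, so a_0 = 2.
  9 = 9*1 + 0, so a_1 = 9.
The remainder reaches 0 after 2 divisions, so the expansion has 2 partial quotients, read off in order.

[2; 9]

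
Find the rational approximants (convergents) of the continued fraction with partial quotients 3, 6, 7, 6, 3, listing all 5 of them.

3/1, 19/6, 136/43, 835/264, 2641/835

Using the convergent recurrence p_i = a_i*p_{i-1} + p_{i-2}, q_i = a_i*q_{i-1} + q_{i-2} with p_{-2}=0, p_{-1}=1, q_{-2}=1, q_{-1}=0:
  i=0: a_0=3, p_0 = 3*1 + 0 = 3, q_0 = 3*0 + 1 = 1.
  i=1: a_1=6, p_1 = 6*3 + 1 = 19, q_1 = 6*1 + 0 = 6.
  i=2: a_2=7, p_2 = 7*19 + 3 = 136, q_2 = 7*6 + 1 = 43.
  i=3: a_3=6, p_3 = 6*136 + 19 = 835, q_3 = 6*43 + 6 = 264.
  i=4: a_4=3, p_4 = 3*835 + 136 = 2641, q_4 = 3*264 + 43 = 835.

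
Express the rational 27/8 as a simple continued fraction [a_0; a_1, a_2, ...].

Run the Euclidean algorithm on 27 and 8; the successive quotients are the partial quotients a_0, a_1, ... (each step inverts the fractional part left over by the previous one):
  27 = 3*8 + 3, so a_0 = 3.
  8 = 2*3 + 2, so a_1 = 2.
  3 = 1*2 + 1, so a_2 = 1.
  2 = 2*1 + 0, so a_3 = 2.
The remainder reaches 0 after 4 divisions, so the expansion has 4 partial quotients, read off in order.

[3; 2, 1, 2]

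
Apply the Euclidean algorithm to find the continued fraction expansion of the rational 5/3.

[1; 1, 2]

Run the Euclidean algorithm on 5 and 3; the successive quotients are the partial quotients a_0, a_1, ... (each step inverts the fractional part left over by the previous one):
  5 = 1*3 + 2, so a_0 = 1.
  3 = 1*2 + 1, so a_1 = 1.
  2 = 2*1 + 0, so a_2 = 2.
The remainder reaches 0 after 3 divisions, so the expansion has 3 partial quotients, read off in order.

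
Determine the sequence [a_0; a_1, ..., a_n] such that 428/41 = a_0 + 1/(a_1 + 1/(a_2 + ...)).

[10; 2, 3, 1, 1, 2]

Run the Euclidean algorithm on 428 and 41; the successive quotients are the partial quotients a_0, a_1, ... (each step inverts the fractional part left over by the previous one):
  428 = 10*41 + 18, so a_0 = 10.
  41 = 2*18 + 5, so a_1 = 2.
  18 = 3*5 + 3, so a_2 = 3.
  5 = 1*3 + 2, so a_3 = 1.
  3 = 1*2 + 1, so a_4 = 1.
  2 = 2*1 + 0, so a_5 = 2.
The remainder reaches 0 after 6 divisions, so the expansion has 6 partial quotients, read off in order.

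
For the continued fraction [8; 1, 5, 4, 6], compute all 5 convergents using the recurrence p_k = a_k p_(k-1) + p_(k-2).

8/1, 9/1, 53/6, 221/25, 1379/156

Using the convergent recurrence p_i = a_i*p_{i-1} + p_{i-2}, q_i = a_i*q_{i-1} + q_{i-2} with p_{-2}=0, p_{-1}=1, q_{-2}=1, q_{-1}=0:
  i=0: a_0=8, p_0 = 8*1 + 0 = 8, q_0 = 8*0 + 1 = 1.
  i=1: a_1=1, p_1 = 1*8 + 1 = 9, q_1 = 1*1 + 0 = 1.
  i=2: a_2=5, p_2 = 5*9 + 8 = 53, q_2 = 5*1 + 1 = 6.
  i=3: a_3=4, p_3 = 4*53 + 9 = 221, q_3 = 4*6 + 1 = 25.
  i=4: a_4=6, p_4 = 6*221 + 53 = 1379, q_4 = 6*25 + 6 = 156.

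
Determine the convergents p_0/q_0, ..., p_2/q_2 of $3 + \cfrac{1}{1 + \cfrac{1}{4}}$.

3/1, 4/1, 19/5

Using the convergent recurrence p_i = a_i*p_{i-1} + p_{i-2}, q_i = a_i*q_{i-1} + q_{i-2} with p_{-2}=0, p_{-1}=1, q_{-2}=1, q_{-1}=0:
  i=0: a_0=3, p_0 = 3*1 + 0 = 3, q_0 = 3*0 + 1 = 1.
  i=1: a_1=1, p_1 = 1*3 + 1 = 4, q_1 = 1*1 + 0 = 1.
  i=2: a_2=4, p_2 = 4*4 + 3 = 19, q_2 = 4*1 + 1 = 5.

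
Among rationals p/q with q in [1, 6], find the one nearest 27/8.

Expand x = 27/8 as a continued fraction with the Euclidean algorithm:
  27 = 3*8 + 3, so a_0 = 3.
  8 = 2*3 + 2, so a_1 = 2.
  3 = 1*2 + 1, so a_2 = 1.
  2 = 2*1 + 0, so a_3 = 2.
so x = [3; 2, 1, 2].
Convergents (p_i = a_i*p_{i-1} + p_{i-2}, q_i = a_i*q_{i-1} + q_{i-2} with p_{-2}=0, p_{-1}=1, q_{-2}=1, q_{-1}=0), until the denominator exceeds 6:
  i=0: a_0=3, p_0 = 3*1 + 0 = 3, q_0 = 3*0 + 1 = 1.
  i=1: a_1=2, p_1 = 2*3 + 1 = 7, q_1 = 2*1 + 0 = 2.
  i=2: a_2=1, p_2 = 1*7 + 3 = 10, q_2 = 1*2 + 1 = 3.
  i=3: a_3=2, p_3 = 2*10 + 7 = 27, q_3 = 2*3 + 2 = 8.
q_3 = 8 > 6, so the last convergent with denominator <= 6 is p_2/q_2 = 10/3.
The closest fraction with denominator <= 6 is either p_2/q_2 or the intermediate fraction (k*p_2 + p_1)/(k*q_2 + q_1) with the largest k >= 1 whose denominator stays <= 6; these approach x as k grows, and every other convergent or intermediate fraction in range is farther away.
Largest k: floor((6 - q_1)/q_2) = floor((6 - 2)/3) = 1.
That gives (1*10 + 7)/(1*3 + 2) = 17/5.
Compare the errors: |x - 10/3| = |27*3 - 10*8|/(8*3) = 1/24, and |x - 17/5| = |27*5 - 17*8|/(8*5) = 1/40.
Cross-multiplying, 1*24 = 24 < 40 = 1*40, so 1/40 is smaller: the intermediate fraction 17/5 is closer to x than 10/3.

17/5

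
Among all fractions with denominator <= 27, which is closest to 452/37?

281/23

Expand x = 452/37 as a continued fraction with the Euclidean algorithm:
  452 = 12*37 + 8, so a_0 = 12.
  37 = 4*8 + 5, so a_1 = 4.
  8 = 1*5 + 3, so a_2 = 1.
  5 = 1*3 + 2, so a_3 = 1.
  3 = 1*2 + 1, so a_4 = 1.
  2 = 2*1 + 0, so a_5 = 2.
so x = [12; 4, 1, 1, 1, 2].
Convergents (p_i = a_i*p_{i-1} + p_{i-2}, q_i = a_i*q_{i-1} + q_{i-2} with p_{-2}=0, p_{-1}=1, q_{-2}=1, q_{-1}=0), until the denominator exceeds 27:
  i=0: a_0=12, p_0 = 12*1 + 0 = 12, q_0 = 12*0 + 1 = 1.
  i=1: a_1=4, p_1 = 4*12 + 1 = 49, q_1 = 4*1 + 0 = 4.
  i=2: a_2=1, p_2 = 1*49 + 12 = 61, q_2 = 1*4 + 1 = 5.
  i=3: a_3=1, p_3 = 1*61 + 49 = 110, q_3 = 1*5 + 4 = 9.
  i=4: a_4=1, p_4 = 1*110 + 61 = 171, q_4 = 1*9 + 5 = 14.
  i=5: a_5=2, p_5 = 2*171 + 110 = 452, q_5 = 2*14 + 9 = 37.
q_5 = 37 > 27, so the last convergent with denominator <= 27 is p_4/q_4 = 171/14.
The closest fraction with denominator <= 27 is either p_4/q_4 or the intermediate fraction (k*p_4 + p_3)/(k*q_4 + q_3) with the largest k >= 1 whose denominator stays <= 27; these approach x as k grows, and every other convergent or intermediate fraction in range is farther away.
Largest k: floor((27 - q_3)/q_4) = floor((27 - 9)/14) = 1.
That gives (1*171 + 110)/(1*14 + 9) = 281/23.
Compare the errors: |x - 171/14| = |452*14 - 171*37|/(37*14) = 1/518, and |x - 281/23| = |452*23 - 281*37|/(37*23) = 1/851.
Cross-multiplying, 1*518 = 518 < 851 = 1*851, so 1/851 is smaller: the intermediate fraction 281/23 is closer to x than 171/14.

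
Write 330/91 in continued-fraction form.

[3; 1, 1, 1, 2, 11]

Run the Euclidean algorithm on 330 and 91; the successive quotients are the partial quotients a_0, a_1, ... (each step inverts the fractional part left over by the previous one):
  330 = 3*91 + 57, so a_0 = 3.
  91 = 1*57 + 34, so a_1 = 1.
  57 = 1*34 + 23, so a_2 = 1.
  34 = 1*23 + 11, so a_3 = 1.
  23 = 2*11 + 1, so a_4 = 2.
  11 = 11*1 + 0, so a_5 = 11.
The remainder reaches 0 after 6 divisions, so the expansion has 6 partial quotients, read off in order.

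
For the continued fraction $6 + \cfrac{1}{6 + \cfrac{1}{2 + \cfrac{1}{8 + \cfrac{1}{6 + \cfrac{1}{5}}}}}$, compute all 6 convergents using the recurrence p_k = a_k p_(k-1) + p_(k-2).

6/1, 37/6, 80/13, 677/110, 4142/673, 21387/3475

Using the convergent recurrence p_i = a_i*p_{i-1} + p_{i-2}, q_i = a_i*q_{i-1} + q_{i-2} with p_{-2}=0, p_{-1}=1, q_{-2}=1, q_{-1}=0:
  i=0: a_0=6, p_0 = 6*1 + 0 = 6, q_0 = 6*0 + 1 = 1.
  i=1: a_1=6, p_1 = 6*6 + 1 = 37, q_1 = 6*1 + 0 = 6.
  i=2: a_2=2, p_2 = 2*37 + 6 = 80, q_2 = 2*6 + 1 = 13.
  i=3: a_3=8, p_3 = 8*80 + 37 = 677, q_3 = 8*13 + 6 = 110.
  i=4: a_4=6, p_4 = 6*677 + 80 = 4142, q_4 = 6*110 + 13 = 673.
  i=5: a_5=5, p_5 = 5*4142 + 677 = 21387, q_5 = 5*673 + 110 = 3475.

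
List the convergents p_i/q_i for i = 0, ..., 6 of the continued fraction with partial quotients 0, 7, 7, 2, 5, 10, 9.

Using the convergent recurrence p_i = a_i*p_{i-1} + p_{i-2}, q_i = a_i*q_{i-1} + q_{i-2} with p_{-2}=0, p_{-1}=1, q_{-2}=1, q_{-1}=0:
  i=0: a_0=0, p_0 = 0*1 + 0 = 0, q_0 = 0*0 + 1 = 1.
  i=1: a_1=7, p_1 = 7*0 + 1 = 1, q_1 = 7*1 + 0 = 7.
  i=2: a_2=7, p_2 = 7*1 + 0 = 7, q_2 = 7*7 + 1 = 50.
  i=3: a_3=2, p_3 = 2*7 + 1 = 15, q_3 = 2*50 + 7 = 107.
  i=4: a_4=5, p_4 = 5*15 + 7 = 82, q_4 = 5*107 + 50 = 585.
  i=5: a_5=10, p_5 = 10*82 + 15 = 835, q_5 = 10*585 + 107 = 5957.
  i=6: a_6=9, p_6 = 9*835 + 82 = 7597, q_6 = 9*5957 + 585 = 54198.

0/1, 1/7, 7/50, 15/107, 82/585, 835/5957, 7597/54198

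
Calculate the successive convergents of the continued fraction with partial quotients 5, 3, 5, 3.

5/1, 16/3, 85/16, 271/51

Using the convergent recurrence p_i = a_i*p_{i-1} + p_{i-2}, q_i = a_i*q_{i-1} + q_{i-2} with p_{-2}=0, p_{-1}=1, q_{-2}=1, q_{-1}=0:
  i=0: a_0=5, p_0 = 5*1 + 0 = 5, q_0 = 5*0 + 1 = 1.
  i=1: a_1=3, p_1 = 3*5 + 1 = 16, q_1 = 3*1 + 0 = 3.
  i=2: a_2=5, p_2 = 5*16 + 5 = 85, q_2 = 5*3 + 1 = 16.
  i=3: a_3=3, p_3 = 3*85 + 16 = 271, q_3 = 3*16 + 3 = 51.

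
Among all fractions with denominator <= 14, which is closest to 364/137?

8/3

Expand x = 364/137 as a continued fraction with the Euclidean algorithm:
  364 = 2*137 + 90, so a_0 = 2.
  137 = 1*90 + 47, so a_1 = 1.
  90 = 1*47 + 43, so a_2 = 1.
  47 = 1*43 + 4, so a_3 = 1.
  43 = 10*4 + 3, so a_4 = 10.
  4 = 1*3 + 1, so a_5 = 1.
  3 = 3*1 + 0, so a_6 = 3.
so x = [2; 1, 1, 1, 10, 1, 3].
Convergents (p_i = a_i*p_{i-1} + p_{i-2}, q_i = a_i*q_{i-1} + q_{i-2} with p_{-2}=0, p_{-1}=1, q_{-2}=1, q_{-1}=0), until the denominator exceeds 14:
  i=0: a_0=2, p_0 = 2*1 + 0 = 2, q_0 = 2*0 + 1 = 1.
  i=1: a_1=1, p_1 = 1*2 + 1 = 3, q_1 = 1*1 + 0 = 1.
  i=2: a_2=1, p_2 = 1*3 + 2 = 5, q_2 = 1*1 + 1 = 2.
  i=3: a_3=1, p_3 = 1*5 + 3 = 8, q_3 = 1*2 + 1 = 3.
  i=4: a_4=10, p_4 = 10*8 + 5 = 85, q_4 = 10*3 + 2 = 32.
q_4 = 32 > 14, so the last convergent with denominator <= 14 is p_3/q_3 = 8/3.
The closest fraction with denominator <= 14 is either p_3/q_3 or the intermediate fraction (k*p_3 + p_2)/(k*q_3 + q_2) with the largest k >= 1 whose denominator stays <= 14; these approach x as k grows, and every other convergent or intermediate fraction in range is farther away.
Largest k: floor((14 - q_2)/q_3) = floor((14 - 2)/3) = 4.
That gives (4*8 + 5)/(4*3 + 2) = 37/14.
Compare the errors: |x - 8/3| = |364*3 - 8*137|/(137*3) = 4/411, and |x - 37/14| = |364*14 - 37*137|/(137*14) = 27/1918.
Cross-multiplying, 4*1918 = 7672 < 11097 = 27*411, so 4/411 is smaller: the convergent 8/3 is closer to x than 37/14.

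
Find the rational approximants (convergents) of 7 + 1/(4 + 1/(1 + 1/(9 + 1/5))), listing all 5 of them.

7/1, 29/4, 36/5, 353/49, 1801/250

Using the convergent recurrence p_i = a_i*p_{i-1} + p_{i-2}, q_i = a_i*q_{i-1} + q_{i-2} with p_{-2}=0, p_{-1}=1, q_{-2}=1, q_{-1}=0:
  i=0: a_0=7, p_0 = 7*1 + 0 = 7, q_0 = 7*0 + 1 = 1.
  i=1: a_1=4, p_1 = 4*7 + 1 = 29, q_1 = 4*1 + 0 = 4.
  i=2: a_2=1, p_2 = 1*29 + 7 = 36, q_2 = 1*4 + 1 = 5.
  i=3: a_3=9, p_3 = 9*36 + 29 = 353, q_3 = 9*5 + 4 = 49.
  i=4: a_4=5, p_4 = 5*353 + 36 = 1801, q_4 = 5*49 + 5 = 250.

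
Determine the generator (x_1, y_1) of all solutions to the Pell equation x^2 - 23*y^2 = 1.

(x, y) = (24, 5)

First expand sqrt(23) as a continued fraction. With x_i = (sqrt(23) + m_i)/d_i and (m_0, d_0) = (0, 1): a_0 = floor(sqrt(23)) = 4, since 4^2 = 16 <= 23 < 25 = 5^2.
Iterate m_{i+1} = d_i*a_i - m_i, d_{i+1} = (23 - m_{i+1}^2)/d_i, a_{i+1} = floor((a_0 + m_{i+1})/d_{i+1}):
  m_1 = 1*4 - 0 = 4, d_1 = (23 - 4^2)/1 = 7/1 = 7, a_1 = floor((4 + 4)/7) = 1.
  m_2 = 7*1 - 4 = 3, d_2 = (23 - 3^2)/7 = 14/7 = 2, a_2 = floor((4 + 3)/2) = 3.
  m_3 = 2*3 - 3 = 3, d_3 = (23 - 3^2)/2 = 14/2 = 7, a_3 = floor((4 + 3)/7) = 1.
  m_4 = 7*1 - 3 = 4, d_4 = (23 - 4^2)/7 = 7/7 = 1, a_4 = floor((4 + 4)/1) = 8.
  m_5 = 1*8 - 4 = 4, d_5 = (23 - 4^2)/1 = 7/1 = 7: (m_5, d_5) = (m_1, d_1) = (4, 7), so from here the quotients repeat a_1, ..., a_4; the period length is 4.
So sqrt(23) = [4; (1, 3, 1, 8)] with period length k = 4.
k is even, so the fundamental solution of x^2 - 23y^2 = 1 is (p_{k-1}, q_{k-1}) = (p_3, q_3); compute convergents through index 3.
Convergents (p_i = a_i*p_{i-1} + p_{i-2}, q_i = a_i*q_{i-1} + q_{i-2} with p_{-2}=0, p_{-1}=1, q_{-2}=1, q_{-1}=0):
  i=0: a_0=4, p_0 = 4*1 + 0 = 4, q_0 = 4*0 + 1 = 1.
  i=1: a_1=1, p_1 = 1*4 + 1 = 5, q_1 = 1*1 + 0 = 1.
  i=2: a_2=3, p_2 = 3*5 + 4 = 19, q_2 = 3*1 + 1 = 4.
  i=3: a_3=1, p_3 = 1*19 + 5 = 24, q_3 = 1*4 + 1 = 5.
Check: 24^2 - 23*5^2 = 576 - 575 = 1, so (x, y) = (24, 5) solves the equation, and by the theorem it is the least positive solution.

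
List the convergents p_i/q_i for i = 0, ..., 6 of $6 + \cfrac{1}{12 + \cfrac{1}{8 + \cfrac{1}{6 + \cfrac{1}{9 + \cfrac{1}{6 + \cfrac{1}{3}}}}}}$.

Using the convergent recurrence p_i = a_i*p_{i-1} + p_{i-2}, q_i = a_i*q_{i-1} + q_{i-2} with p_{-2}=0, p_{-1}=1, q_{-2}=1, q_{-1}=0:
  i=0: a_0=6, p_0 = 6*1 + 0 = 6, q_0 = 6*0 + 1 = 1.
  i=1: a_1=12, p_1 = 12*6 + 1 = 73, q_1 = 12*1 + 0 = 12.
  i=2: a_2=8, p_2 = 8*73 + 6 = 590, q_2 = 8*12 + 1 = 97.
  i=3: a_3=6, p_3 = 6*590 + 73 = 3613, q_3 = 6*97 + 12 = 594.
  i=4: a_4=9, p_4 = 9*3613 + 590 = 33107, q_4 = 9*594 + 97 = 5443.
  i=5: a_5=6, p_5 = 6*33107 + 3613 = 202255, q_5 = 6*5443 + 594 = 33252.
  i=6: a_6=3, p_6 = 3*202255 + 33107 = 639872, q_6 = 3*33252 + 5443 = 105199.

6/1, 73/12, 590/97, 3613/594, 33107/5443, 202255/33252, 639872/105199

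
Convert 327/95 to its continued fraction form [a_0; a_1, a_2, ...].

Run the Euclidean algorithm on 327 and 95; the successive quotients are the partial quotients a_0, a_1, ... (each step inverts the fractional part left over by the previous one):
  327 = 3*95 + 42, so a_0 = 3.
  95 = 2*42 + 11, so a_1 = 2.
  42 = 3*11 + 9, so a_2 = 3.
  11 = 1*9 + 2, so a_3 = 1.
  9 = 4*2 + 1, so a_4 = 4.
  2 = 2*1 + 0, so a_5 = 2.
The remainder reaches 0 after 6 divisions, so the expansion has 6 partial quotients, read off in order.

[3; 2, 3, 1, 4, 2]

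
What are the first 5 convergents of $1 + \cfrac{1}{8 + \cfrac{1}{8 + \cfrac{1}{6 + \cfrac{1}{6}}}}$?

1/1, 9/8, 73/65, 447/398, 2755/2453

Using the convergent recurrence p_i = a_i*p_{i-1} + p_{i-2}, q_i = a_i*q_{i-1} + q_{i-2} with p_{-2}=0, p_{-1}=1, q_{-2}=1, q_{-1}=0:
  i=0: a_0=1, p_0 = 1*1 + 0 = 1, q_0 = 1*0 + 1 = 1.
  i=1: a_1=8, p_1 = 8*1 + 1 = 9, q_1 = 8*1 + 0 = 8.
  i=2: a_2=8, p_2 = 8*9 + 1 = 73, q_2 = 8*8 + 1 = 65.
  i=3: a_3=6, p_3 = 6*73 + 9 = 447, q_3 = 6*65 + 8 = 398.
  i=4: a_4=6, p_4 = 6*447 + 73 = 2755, q_4 = 6*398 + 65 = 2453.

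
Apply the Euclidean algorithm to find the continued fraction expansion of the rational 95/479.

Run the Euclidean algorithm on 95 and 479; the successive quotients are the partial quotients a_0, a_1, ... (each step inverts the fractional part left over by the previous one):
  95 = 0*479 + 95, so a_0 = 0.
  479 = 5*95 + 4, so a_1 = 5.
  95 = 23*4 + 3, so a_2 = 23.
  4 = 1*3 + 1, so a_3 = 1.
  3 = 3*1 + 0, so a_4 = 3.
The remainder reaches 0 after 5 divisions, so the expansion has 5 partial quotients, read off in order.

[0; 5, 23, 1, 3]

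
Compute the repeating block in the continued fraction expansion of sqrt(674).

Write x_i = (sqrt(674) + m_i)/d_i with (m_0, d_0) = (0, 1). a_0 = floor(sqrt(674)) = 25, since 25^2 = 625 <= 674 < 676 = 26^2.
Iterate m_{i+1} = d_i*a_i - m_i, d_{i+1} = (674 - m_{i+1}^2)/d_i, a_{i+1} = floor((a_0 + m_{i+1})/d_{i+1}):
  m_1 = 1*25 - 0 = 25, d_1 = (674 - 25^2)/1 = 49/1 = 49, a_1 = floor((25 + 25)/49) = 1.
  m_2 = 49*1 - 25 = 24, d_2 = (674 - 24^2)/49 = 98/49 = 2, a_2 = floor((25 + 24)/2) = 24.
  m_3 = 2*24 - 24 = 24, d_3 = (674 - 24^2)/2 = 98/2 = 49, a_3 = floor((25 + 24)/49) = 1.
  m_4 = 49*1 - 24 = 25, d_4 = (674 - 25^2)/49 = 49/49 = 1, a_4 = floor((25 + 25)/1) = 50.
  m_5 = 1*50 - 25 = 25, d_5 = (674 - 25^2)/1 = 49/1 = 49: (m_5, d_5) = (m_1, d_1) = (25, 49), so from here the quotients repeat a_1, ..., a_4; the period length is 4.
Hence the expansion of sqrt(674) is a_0 = 25 followed by the repeating block 1, 24, 1, 50 (period 4).

[25; (1, 24, 1, 50)]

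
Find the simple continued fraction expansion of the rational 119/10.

[11; 1, 9]

Run the Euclidean algorithm on 119 and 10; the successive quotients are the partial quotients a_0, a_1, ... (each step inverts the fractional part left over by the previous one):
  119 = 11*10 + 9, so a_0 = 11.
  10 = 1*9 + 1, so a_1 = 1.
  9 = 9*1 + 0, so a_2 = 9.
The remainder reaches 0 after 3 divisions, so the expansion has 3 partial quotients, read off in order.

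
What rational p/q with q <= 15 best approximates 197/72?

Expand x = 197/72 as a continued fraction with the Euclidean algorithm:
  197 = 2*72 + 53, so a_0 = 2.
  72 = 1*53 + 19, so a_1 = 1.
  53 = 2*19 + 15, so a_2 = 2.
  19 = 1*15 + 4, so a_3 = 1.
  15 = 3*4 + 3, so a_4 = 3.
  4 = 1*3 + 1, so a_5 = 1.
  3 = 3*1 + 0, so a_6 = 3.
so x = [2; 1, 2, 1, 3, 1, 3].
Convergents (p_i = a_i*p_{i-1} + p_{i-2}, q_i = a_i*q_{i-1} + q_{i-2} with p_{-2}=0, p_{-1}=1, q_{-2}=1, q_{-1}=0), until the denominator exceeds 15:
  i=0: a_0=2, p_0 = 2*1 + 0 = 2, q_0 = 2*0 + 1 = 1.
  i=1: a_1=1, p_1 = 1*2 + 1 = 3, q_1 = 1*1 + 0 = 1.
  i=2: a_2=2, p_2 = 2*3 + 2 = 8, q_2 = 2*1 + 1 = 3.
  i=3: a_3=1, p_3 = 1*8 + 3 = 11, q_3 = 1*3 + 1 = 4.
  i=4: a_4=3, p_4 = 3*11 + 8 = 41, q_4 = 3*4 + 3 = 15.
  i=5: a_5=1, p_5 = 1*41 + 11 = 52, q_5 = 1*15 + 4 = 19.
q_5 = 19 > 15, so the last convergent with denominator <= 15 is p_4/q_4 = 41/15.
The closest fraction with denominator <= 15 is either p_4/q_4 or the intermediate fraction (k*p_4 + p_3)/(k*q_4 + q_3) with the largest k >= 1 whose denominator stays <= 15; these approach x as k grows, and every other convergent or intermediate fraction in range is farther away.
Largest k: floor((15 - q_3)/q_4) = floor((15 - 4)/15) = 0.
Since k = 0, no intermediate fraction beyond p_4/q_4 has denominator <= 15, so the convergent 41/15 is the closest (its error is |197*15 - 41*72|/(72*15) = 3/1080).

41/15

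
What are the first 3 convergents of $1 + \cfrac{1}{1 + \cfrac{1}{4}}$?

1/1, 2/1, 9/5

Using the convergent recurrence p_i = a_i*p_{i-1} + p_{i-2}, q_i = a_i*q_{i-1} + q_{i-2} with p_{-2}=0, p_{-1}=1, q_{-2}=1, q_{-1}=0:
  i=0: a_0=1, p_0 = 1*1 + 0 = 1, q_0 = 1*0 + 1 = 1.
  i=1: a_1=1, p_1 = 1*1 + 1 = 2, q_1 = 1*1 + 0 = 1.
  i=2: a_2=4, p_2 = 4*2 + 1 = 9, q_2 = 4*1 + 1 = 5.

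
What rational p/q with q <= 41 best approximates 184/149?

21/17

Expand x = 184/149 as a continued fraction with the Euclidean algorithm:
  184 = 1*149 + 35, so a_0 = 1.
  149 = 4*35 + 9, so a_1 = 4.
  35 = 3*9 + 8, so a_2 = 3.
  9 = 1*8 + 1, so a_3 = 1.
  8 = 8*1 + 0, so a_4 = 8.
so x = [1; 4, 3, 1, 8].
Convergents (p_i = a_i*p_{i-1} + p_{i-2}, q_i = a_i*q_{i-1} + q_{i-2} with p_{-2}=0, p_{-1}=1, q_{-2}=1, q_{-1}=0), until the denominator exceeds 41:
  i=0: a_0=1, p_0 = 1*1 + 0 = 1, q_0 = 1*0 + 1 = 1.
  i=1: a_1=4, p_1 = 4*1 + 1 = 5, q_1 = 4*1 + 0 = 4.
  i=2: a_2=3, p_2 = 3*5 + 1 = 16, q_2 = 3*4 + 1 = 13.
  i=3: a_3=1, p_3 = 1*16 + 5 = 21, q_3 = 1*13 + 4 = 17.
  i=4: a_4=8, p_4 = 8*21 + 16 = 184, q_4 = 8*17 + 13 = 149.
q_4 = 149 > 41, so the last convergent with denominator <= 41 is p_3/q_3 = 21/17.
The closest fraction with denominator <= 41 is either p_3/q_3 or the intermediate fraction (k*p_3 + p_2)/(k*q_3 + q_2) with the largest k >= 1 whose denominator stays <= 41; these approach x as k grows, and every other convergent or intermediate fraction in range is farther away.
Largest k: floor((41 - q_2)/q_3) = floor((41 - 13)/17) = 1.
That gives (1*21 + 16)/(1*17 + 13) = 37/30.
Compare the errors: |x - 21/17| = |184*17 - 21*149|/(149*17) = 1/2533, and |x - 37/30| = |184*30 - 37*149|/(149*30) = 7/4470.
Cross-multiplying, 1*4470 = 4470 < 17731 = 7*2533, so 1/2533 is smaller: the convergent 21/17 is closer to x than 37/30.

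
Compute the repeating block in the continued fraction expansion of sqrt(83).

Write x_i = (sqrt(83) + m_i)/d_i with (m_0, d_0) = (0, 1). a_0 = floor(sqrt(83)) = 9, since 9^2 = 81 <= 83 < 100 = 10^2.
Iterate m_{i+1} = d_i*a_i - m_i, d_{i+1} = (83 - m_{i+1}^2)/d_i, a_{i+1} = floor((a_0 + m_{i+1})/d_{i+1}):
  m_1 = 1*9 - 0 = 9, d_1 = (83 - 9^2)/1 = 2/1 = 2, a_1 = floor((9 + 9)/2) = 9.
  m_2 = 2*9 - 9 = 9, d_2 = (83 - 9^2)/2 = 2/2 = 1, a_2 = floor((9 + 9)/1) = 18.
  m_3 = 1*18 - 9 = 9, d_3 = (83 - 9^2)/1 = 2/1 = 2: (m_3, d_3) = (m_1, d_1) = (9, 2), so from here the quotients repeat a_1, a_2; the period length is 2.
Hence the expansion of sqrt(83) is a_0 = 9 followed by the repeating block 9, 18 (period 2).

[9; (9, 18)]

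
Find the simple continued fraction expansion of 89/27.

Run the Euclidean algorithm on 89 and 27; the successive quotients are the partial quotients a_0, a_1, ... (each step inverts the fractional part left over by the previous one):
  89 = 3*27 + 8, so a_0 = 3.
  27 = 3*8 + 3, so a_1 = 3.
  8 = 2*3 + 2, so a_2 = 2.
  3 = 1*2 + 1, so a_3 = 1.
  2 = 2*1 + 0, so a_4 = 2.
The remainder reaches 0 after 5 divisions, so the expansion has 5 partial quotients, read off in order.

[3; 3, 2, 1, 2]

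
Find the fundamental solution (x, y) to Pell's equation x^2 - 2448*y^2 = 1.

(x, y) = (2177, 44)

First expand sqrt(2448) as a continued fraction. With x_i = (sqrt(2448) + m_i)/d_i and (m_0, d_0) = (0, 1): a_0 = floor(sqrt(2448)) = 49, since 49^2 = 2401 <= 2448 < 2500 = 50^2.
Iterate m_{i+1} = d_i*a_i - m_i, d_{i+1} = (2448 - m_{i+1}^2)/d_i, a_{i+1} = floor((a_0 + m_{i+1})/d_{i+1}):
  m_1 = 1*49 - 0 = 49, d_1 = (2448 - 49^2)/1 = 47/1 = 47, a_1 = floor((49 + 49)/47) = 2.
  m_2 = 47*2 - 49 = 45, d_2 = (2448 - 45^2)/47 = 423/47 = 9, a_2 = floor((49 + 45)/9) = 10.
  m_3 = 9*10 - 45 = 45, d_3 = (2448 - 45^2)/9 = 423/9 = 47, a_3 = floor((49 + 45)/47) = 2.
  m_4 = 47*2 - 45 = 49, d_4 = (2448 - 49^2)/47 = 47/47 = 1, a_4 = floor((49 + 49)/1) = 98.
  m_5 = 1*98 - 49 = 49, d_5 = (2448 - 49^2)/1 = 47/1 = 47: (m_5, d_5) = (m_1, d_1) = (49, 47), so from here the quotients repeat a_1, ..., a_4; the period length is 4.
So sqrt(2448) = [49; (2, 10, 2, 98)] with period length k = 4.
k is even, so the fundamental solution of x^2 - 2448y^2 = 1 is (p_{k-1}, q_{k-1}) = (p_3, q_3); compute convergents through index 3.
Convergents (p_i = a_i*p_{i-1} + p_{i-2}, q_i = a_i*q_{i-1} + q_{i-2} with p_{-2}=0, p_{-1}=1, q_{-2}=1, q_{-1}=0):
  i=0: a_0=49, p_0 = 49*1 + 0 = 49, q_0 = 49*0 + 1 = 1.
  i=1: a_1=2, p_1 = 2*49 + 1 = 99, q_1 = 2*1 + 0 = 2.
  i=2: a_2=10, p_2 = 10*99 + 49 = 1039, q_2 = 10*2 + 1 = 21.
  i=3: a_3=2, p_3 = 2*1039 + 99 = 2177, q_3 = 2*21 + 2 = 44.
Check: 2177^2 - 2448*44^2 = 4739329 - 4739328 = 1, so (x, y) = (2177, 44) solves the equation, and by the theorem it is the least positive solution.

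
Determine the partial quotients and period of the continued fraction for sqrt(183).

Write x_i = (sqrt(183) + m_i)/d_i with (m_0, d_0) = (0, 1). a_0 = floor(sqrt(183)) = 13, since 13^2 = 169 <= 183 < 196 = 14^2.
Iterate m_{i+1} = d_i*a_i - m_i, d_{i+1} = (183 - m_{i+1}^2)/d_i, a_{i+1} = floor((a_0 + m_{i+1})/d_{i+1}):
  m_1 = 1*13 - 0 = 13, d_1 = (183 - 13^2)/1 = 14/1 = 14, a_1 = floor((13 + 13)/14) = 1.
  m_2 = 14*1 - 13 = 1, d_2 = (183 - 1^2)/14 = 182/14 = 13, a_2 = floor((13 + 1)/13) = 1.
  m_3 = 13*1 - 1 = 12, d_3 = (183 - 12^2)/13 = 39/13 = 3, a_3 = floor((13 + 12)/3) = 8.
  m_4 = 3*8 - 12 = 12, d_4 = (183 - 12^2)/3 = 39/3 = 13, a_4 = floor((13 + 12)/13) = 1.
  m_5 = 13*1 - 12 = 1, d_5 = (183 - 1^2)/13 = 182/13 = 14, a_5 = floor((13 + 1)/14) = 1.
  m_6 = 14*1 - 1 = 13, d_6 = (183 - 13^2)/14 = 14/14 = 1, a_6 = floor((13 + 13)/1) = 26.
  m_7 = 1*26 - 13 = 13, d_7 = (183 - 13^2)/1 = 14/1 = 14: (m_7, d_7) = (m_1, d_1) = (13, 14), so from here the quotients repeat a_1, ..., a_6; the period length is 6.
Hence the expansion of sqrt(183) is a_0 = 13 followed by the repeating block 1, 1, 8, 1, 1, 26 (period 6).

[13; (1, 1, 8, 1, 1, 26)]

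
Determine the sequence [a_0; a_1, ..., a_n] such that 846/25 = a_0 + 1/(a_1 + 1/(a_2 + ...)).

Run the Euclidean algorithm on 846 and 25; the successive quotients are the partial quotients a_0, a_1, ... (each step inverts the fractional part left over by the previous one):
  846 = 33*25 + 21, so a_0 = 33.
  25 = 1*21 + 4, so a_1 = 1.
  21 = 5*4 + 1, so a_2 = 5.
  4 = 4*1 + 0, so a_3 = 4.
The remainder reaches 0 after 4 divisions, so the expansion has 4 partial quotients, read off in order.

[33; 1, 5, 4]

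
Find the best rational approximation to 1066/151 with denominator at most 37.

Expand x = 1066/151 as a continued fraction with the Euclidean algorithm:
  1066 = 7*151 + 9, so a_0 = 7.
  151 = 16*9 + 7, so a_1 = 16.
  9 = 1*7 + 2, so a_2 = 1.
  7 = 3*2 + 1, so a_3 = 3.
  2 = 2*1 + 0, so a_4 = 2.
so x = [7; 16, 1, 3, 2].
Convergents (p_i = a_i*p_{i-1} + p_{i-2}, q_i = a_i*q_{i-1} + q_{i-2} with p_{-2}=0, p_{-1}=1, q_{-2}=1, q_{-1}=0), until the denominator exceeds 37:
  i=0: a_0=7, p_0 = 7*1 + 0 = 7, q_0 = 7*0 + 1 = 1.
  i=1: a_1=16, p_1 = 16*7 + 1 = 113, q_1 = 16*1 + 0 = 16.
  i=2: a_2=1, p_2 = 1*113 + 7 = 120, q_2 = 1*16 + 1 = 17.
  i=3: a_3=3, p_3 = 3*120 + 113 = 473, q_3 = 3*17 + 16 = 67.
q_3 = 67 > 37, so the last convergent with denominator <= 37 is p_2/q_2 = 120/17.
The closest fraction with denominator <= 37 is either p_2/q_2 or the intermediate fraction (k*p_2 + p_1)/(k*q_2 + q_1) with the largest k >= 1 whose denominator stays <= 37; these approach x as k grows, and every other convergent or intermediate fraction in range is farther away.
Largest k: floor((37 - q_1)/q_2) = floor((37 - 16)/17) = 1.
That gives (1*120 + 113)/(1*17 + 16) = 233/33.
Compare the errors: |x - 120/17| = |1066*17 - 120*151|/(151*17) = 2/2567, and |x - 233/33| = |1066*33 - 233*151|/(151*33) = 5/4983.
Cross-multiplying, 2*4983 = 9966 < 12835 = 5*2567, so 2/2567 is smaller: the convergent 120/17 is closer to x than 233/33.

120/17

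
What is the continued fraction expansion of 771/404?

Run the Euclidean algorithm on 771 and 404; the successive quotients are the partial quotients a_0, a_1, ... (each step inverts the fractional part left over by the previous one):
  771 = 1*404 + 367, so a_0 = 1.
  404 = 1*367 + 37, so a_1 = 1.
  367 = 9*37 + 34, so a_2 = 9.
  37 = 1*34 + 3, so a_3 = 1.
  34 = 11*3 + 1, so a_4 = 11.
  3 = 3*1 + 0, so a_5 = 3.
The remainder reaches 0 after 6 divisions, so the expansion has 6 partial quotients, read off in order.

[1; 1, 9, 1, 11, 3]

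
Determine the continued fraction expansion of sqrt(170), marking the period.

[13; (26)]

Write x_i = (sqrt(170) + m_i)/d_i with (m_0, d_0) = (0, 1). a_0 = floor(sqrt(170)) = 13, since 13^2 = 169 <= 170 < 196 = 14^2.
Iterate m_{i+1} = d_i*a_i - m_i, d_{i+1} = (170 - m_{i+1}^2)/d_i, a_{i+1} = floor((a_0 + m_{i+1})/d_{i+1}):
  m_1 = 1*13 - 0 = 13, d_1 = (170 - 13^2)/1 = 1/1 = 1, a_1 = floor((13 + 13)/1) = 26.
  m_2 = 1*26 - 13 = 13, d_2 = (170 - 13^2)/1 = 1/1 = 1: (m_2, d_2) = (m_1, d_1) = (13, 1), so from here the quotient a_1 repeats; the period length is 1.
Hence the expansion of sqrt(170) is a_0 = 13 followed by the repeating block 26 (period 1).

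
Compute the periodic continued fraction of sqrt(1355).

[36; (1, 4, 3, 1, 2, 14, 2, 1, 3, 4, 1, 72)]

Write x_i = (sqrt(1355) + m_i)/d_i with (m_0, d_0) = (0, 1). a_0 = floor(sqrt(1355)) = 36, since 36^2 = 1296 <= 1355 < 1369 = 37^2.
Iterate m_{i+1} = d_i*a_i - m_i, d_{i+1} = (1355 - m_{i+1}^2)/d_i, a_{i+1} = floor((a_0 + m_{i+1})/d_{i+1}):
  m_1 = 1*36 - 0 = 36, d_1 = (1355 - 36^2)/1 = 59/1 = 59, a_1 = floor((36 + 36)/59) = 1.
  m_2 = 59*1 - 36 = 23, d_2 = (1355 - 23^2)/59 = 826/59 = 14, a_2 = floor((36 + 23)/14) = 4.
  m_3 = 14*4 - 23 = 33, d_3 = (1355 - 33^2)/14 = 266/14 = 19, a_3 = floor((36 + 33)/19) = 3.
  m_4 = 19*3 - 33 = 24, d_4 = (1355 - 24^2)/19 = 779/19 = 41, a_4 = floor((36 + 24)/41) = 1.
  m_5 = 41*1 - 24 = 17, d_5 = (1355 - 17^2)/41 = 1066/41 = 26, a_5 = floor((36 + 17)/26) = 2.
  m_6 = 26*2 - 17 = 35, d_6 = (1355 - 35^2)/26 = 130/26 = 5, a_6 = floor((36 + 35)/5) = 14.
  m_7 = 5*14 - 35 = 35, d_7 = (1355 - 35^2)/5 = 130/5 = 26, a_7 = floor((36 + 35)/26) = 2.
  m_8 = 26*2 - 35 = 17, d_8 = (1355 - 17^2)/26 = 1066/26 = 41, a_8 = floor((36 + 17)/41) = 1.
  m_9 = 41*1 - 17 = 24, d_9 = (1355 - 24^2)/41 = 779/41 = 19, a_9 = floor((36 + 24)/19) = 3.
  m_10 = 19*3 - 24 = 33, d_10 = (1355 - 33^2)/19 = 266/19 = 14, a_10 = floor((36 + 33)/14) = 4.
  m_11 = 14*4 - 33 = 23, d_11 = (1355 - 23^2)/14 = 826/14 = 59, a_11 = floor((36 + 23)/59) = 1.
  m_12 = 59*1 - 23 = 36, d_12 = (1355 - 36^2)/59 = 59/59 = 1, a_12 = floor((36 + 36)/1) = 72.
  m_13 = 1*72 - 36 = 36, d_13 = (1355 - 36^2)/1 = 59/1 = 59: (m_13, d_13) = (m_1, d_1) = (36, 59), so from here the quotients repeat a_1, ..., a_12; the period length is 12.
Hence the expansion of sqrt(1355) is a_0 = 36 followed by the repeating block 1, 4, 3, 1, 2, 14, 2, 1, 3, 4, 1, 72 (period 12).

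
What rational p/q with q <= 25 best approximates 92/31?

Expand x = 92/31 as a continued fraction with the Euclidean algorithm:
  92 = 2*31 + 30, so a_0 = 2.
  31 = 1*30 + 1, so a_1 = 1.
  30 = 30*1 + 0, so a_2 = 30.
so x = [2; 1, 30].
Convergents (p_i = a_i*p_{i-1} + p_{i-2}, q_i = a_i*q_{i-1} + q_{i-2} with p_{-2}=0, p_{-1}=1, q_{-2}=1, q_{-1}=0), until the denominator exceeds 25:
  i=0: a_0=2, p_0 = 2*1 + 0 = 2, q_0 = 2*0 + 1 = 1.
  i=1: a_1=1, p_1 = 1*2 + 1 = 3, q_1 = 1*1 + 0 = 1.
  i=2: a_2=30, p_2 = 30*3 + 2 = 92, q_2 = 30*1 + 1 = 31.
q_2 = 31 > 25, so the last convergent with denominator <= 25 is p_1/q_1 = 3/1.
The closest fraction with denominator <= 25 is either p_1/q_1 or the intermediate fraction (k*p_1 + p_0)/(k*q_1 + q_0) with the largest k >= 1 whose denominator stays <= 25; these approach x as k grows, and every other convergent or intermediate fraction in range is farther away.
Largest k: floor((25 - q_0)/q_1) = floor((25 - 1)/1) = 24.
That gives (24*3 + 2)/(24*1 + 1) = 74/25.
Compare the errors: |x - 3/1| = |92*1 - 3*31|/(31*1) = 1/31, and |x - 74/25| = |92*25 - 74*31|/(31*25) = 6/775.
Cross-multiplying, 6*31 = 186 < 775 = 1*775, so 6/775 is smaller: the intermediate fraction 74/25 is closer to x than 3/1.

74/25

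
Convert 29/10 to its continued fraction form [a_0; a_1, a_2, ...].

Run the Euclidean algorithm on 29 and 10; the successive quotients are the partial quotients a_0, a_1, ... (each step inverts the fractional part left over by the previous one):
  29 = 2*10 + 9, so a_0 = 2.
  10 = 1*9 + 1, so a_1 = 1.
  9 = 9*1 + 0, so a_2 = 9.
The remainder reaches 0 after 3 divisions, so the expansion has 3 partial quotients, read off in order.

[2; 1, 9]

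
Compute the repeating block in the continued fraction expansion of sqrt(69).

[8; (3, 3, 1, 4, 1, 3, 3, 16)]

Write x_i = (sqrt(69) + m_i)/d_i with (m_0, d_0) = (0, 1). a_0 = floor(sqrt(69)) = 8, since 8^2 = 64 <= 69 < 81 = 9^2.
Iterate m_{i+1} = d_i*a_i - m_i, d_{i+1} = (69 - m_{i+1}^2)/d_i, a_{i+1} = floor((a_0 + m_{i+1})/d_{i+1}):
  m_1 = 1*8 - 0 = 8, d_1 = (69 - 8^2)/1 = 5/1 = 5, a_1 = floor((8 + 8)/5) = 3.
  m_2 = 5*3 - 8 = 7, d_2 = (69 - 7^2)/5 = 20/5 = 4, a_2 = floor((8 + 7)/4) = 3.
  m_3 = 4*3 - 7 = 5, d_3 = (69 - 5^2)/4 = 44/4 = 11, a_3 = floor((8 + 5)/11) = 1.
  m_4 = 11*1 - 5 = 6, d_4 = (69 - 6^2)/11 = 33/11 = 3, a_4 = floor((8 + 6)/3) = 4.
  m_5 = 3*4 - 6 = 6, d_5 = (69 - 6^2)/3 = 33/3 = 11, a_5 = floor((8 + 6)/11) = 1.
  m_6 = 11*1 - 6 = 5, d_6 = (69 - 5^2)/11 = 44/11 = 4, a_6 = floor((8 + 5)/4) = 3.
  m_7 = 4*3 - 5 = 7, d_7 = (69 - 7^2)/4 = 20/4 = 5, a_7 = floor((8 + 7)/5) = 3.
  m_8 = 5*3 - 7 = 8, d_8 = (69 - 8^2)/5 = 5/5 = 1, a_8 = floor((8 + 8)/1) = 16.
  m_9 = 1*16 - 8 = 8, d_9 = (69 - 8^2)/1 = 5/1 = 5: (m_9, d_9) = (m_1, d_1) = (8, 5), so from here the quotients repeat a_1, ..., a_8; the period length is 8.
Hence the expansion of sqrt(69) is a_0 = 8 followed by the repeating block 3, 3, 1, 4, 1, 3, 3, 16 (period 8).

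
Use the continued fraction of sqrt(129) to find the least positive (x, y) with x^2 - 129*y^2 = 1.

(x, y) = (16855, 1484)

First expand sqrt(129) as a continued fraction. With x_i = (sqrt(129) + m_i)/d_i and (m_0, d_0) = (0, 1): a_0 = floor(sqrt(129)) = 11, since 11^2 = 121 <= 129 < 144 = 12^2.
Iterate m_{i+1} = d_i*a_i - m_i, d_{i+1} = (129 - m_{i+1}^2)/d_i, a_{i+1} = floor((a_0 + m_{i+1})/d_{i+1}):
  m_1 = 1*11 - 0 = 11, d_1 = (129 - 11^2)/1 = 8/1 = 8, a_1 = floor((11 + 11)/8) = 2.
  m_2 = 8*2 - 11 = 5, d_2 = (129 - 5^2)/8 = 104/8 = 13, a_2 = floor((11 + 5)/13) = 1.
  m_3 = 13*1 - 5 = 8, d_3 = (129 - 8^2)/13 = 65/13 = 5, a_3 = floor((11 + 8)/5) = 3.
  m_4 = 5*3 - 8 = 7, d_4 = (129 - 7^2)/5 = 80/5 = 16, a_4 = floor((11 + 7)/16) = 1.
  m_5 = 16*1 - 7 = 9, d_5 = (129 - 9^2)/16 = 48/16 = 3, a_5 = floor((11 + 9)/3) = 6.
  m_6 = 3*6 - 9 = 9, d_6 = (129 - 9^2)/3 = 48/3 = 16, a_6 = floor((11 + 9)/16) = 1.
  m_7 = 16*1 - 9 = 7, d_7 = (129 - 7^2)/16 = 80/16 = 5, a_7 = floor((11 + 7)/5) = 3.
  m_8 = 5*3 - 7 = 8, d_8 = (129 - 8^2)/5 = 65/5 = 13, a_8 = floor((11 + 8)/13) = 1.
  m_9 = 13*1 - 8 = 5, d_9 = (129 - 5^2)/13 = 104/13 = 8, a_9 = floor((11 + 5)/8) = 2.
  m_10 = 8*2 - 5 = 11, d_10 = (129 - 11^2)/8 = 8/8 = 1, a_10 = floor((11 + 11)/1) = 22.
  m_11 = 1*22 - 11 = 11, d_11 = (129 - 11^2)/1 = 8/1 = 8: (m_11, d_11) = (m_1, d_1) = (11, 8), so from here the quotients repeat a_1, ..., a_10; the period length is 10.
So sqrt(129) = [11; (2, 1, 3, 1, 6, 1, 3, 1, 2, 22)] with period length k = 10.
k is even, so the fundamental solution of x^2 - 129y^2 = 1 is (p_{k-1}, q_{k-1}) = (p_9, q_9); compute convergents through index 9.
Convergents (p_i = a_i*p_{i-1} + p_{i-2}, q_i = a_i*q_{i-1} + q_{i-2} with p_{-2}=0, p_{-1}=1, q_{-2}=1, q_{-1}=0):
  i=0: a_0=11, p_0 = 11*1 + 0 = 11, q_0 = 11*0 + 1 = 1.
  i=1: a_1=2, p_1 = 2*11 + 1 = 23, q_1 = 2*1 + 0 = 2.
  i=2: a_2=1, p_2 = 1*23 + 11 = 34, q_2 = 1*2 + 1 = 3.
  i=3: a_3=3, p_3 = 3*34 + 23 = 125, q_3 = 3*3 + 2 = 11.
  i=4: a_4=1, p_4 = 1*125 + 34 = 159, q_4 = 1*11 + 3 = 14.
  i=5: a_5=6, p_5 = 6*159 + 125 = 1079, q_5 = 6*14 + 11 = 95.
  i=6: a_6=1, p_6 = 1*1079 + 159 = 1238, q_6 = 1*95 + 14 = 109.
  i=7: a_7=3, p_7 = 3*1238 + 1079 = 4793, q_7 = 3*109 + 95 = 422.
  i=8: a_8=1, p_8 = 1*4793 + 1238 = 6031, q_8 = 1*422 + 109 = 531.
  i=9: a_9=2, p_9 = 2*6031 + 4793 = 16855, q_9 = 2*531 + 422 = 1484.
Check: 16855^2 - 129*1484^2 = 284091025 - 284091024 = 1, so (x, y) = (16855, 1484) solves the equation, and by the theorem it is the least positive solution.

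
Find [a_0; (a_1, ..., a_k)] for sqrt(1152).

[33; (1, 15, 1, 66)]

Write x_i = (sqrt(1152) + m_i)/d_i with (m_0, d_0) = (0, 1). a_0 = floor(sqrt(1152)) = 33, since 33^2 = 1089 <= 1152 < 1156 = 34^2.
Iterate m_{i+1} = d_i*a_i - m_i, d_{i+1} = (1152 - m_{i+1}^2)/d_i, a_{i+1} = floor((a_0 + m_{i+1})/d_{i+1}):
  m_1 = 1*33 - 0 = 33, d_1 = (1152 - 33^2)/1 = 63/1 = 63, a_1 = floor((33 + 33)/63) = 1.
  m_2 = 63*1 - 33 = 30, d_2 = (1152 - 30^2)/63 = 252/63 = 4, a_2 = floor((33 + 30)/4) = 15.
  m_3 = 4*15 - 30 = 30, d_3 = (1152 - 30^2)/4 = 252/4 = 63, a_3 = floor((33 + 30)/63) = 1.
  m_4 = 63*1 - 30 = 33, d_4 = (1152 - 33^2)/63 = 63/63 = 1, a_4 = floor((33 + 33)/1) = 66.
  m_5 = 1*66 - 33 = 33, d_5 = (1152 - 33^2)/1 = 63/1 = 63: (m_5, d_5) = (m_1, d_1) = (33, 63), so from here the quotients repeat a_1, ..., a_4; the period length is 4.
Hence the expansion of sqrt(1152) is a_0 = 33 followed by the repeating block 1, 15, 1, 66 (period 4).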